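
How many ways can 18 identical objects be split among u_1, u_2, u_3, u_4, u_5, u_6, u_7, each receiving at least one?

Substitute u'_i = u_i - 1 (so u'_i >= 0). Then sum u'_i = 18 - 7 = 11.
Stars and bars: C(11+7-1, 7-1) = C(17,6).

Final answer: C(17,6) = 12376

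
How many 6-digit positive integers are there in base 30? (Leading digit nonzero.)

In base 30, the leading digit has 29 choices (1..29); each of the remaining 5 digits has 30 choices.
Total: 29 x 30^5.

Final answer: 704700000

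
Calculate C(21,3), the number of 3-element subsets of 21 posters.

C(21,3) = 21!/(3! x 18!).

Final answer: \binom{21}{3} = 1330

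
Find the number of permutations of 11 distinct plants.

The number of ways to arrange 11 distinct objects is 11!.

Final answer: 11! = 39916800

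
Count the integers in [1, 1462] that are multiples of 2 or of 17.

Multiples of 2: 731. Multiples of 17: 86. Of both (lcm=34): 43.
By inclusion-exclusion: 731 + 86 - 43.

Final answer: 774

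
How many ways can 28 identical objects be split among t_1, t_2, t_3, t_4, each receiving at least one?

Substitute t'_i = t_i - 1 (so t'_i >= 0). Then sum t'_i = 28 - 4 = 24.
Stars and bars: C(24+4-1, 4-1) = C(27,3).

Final answer: C(27,3) = 2925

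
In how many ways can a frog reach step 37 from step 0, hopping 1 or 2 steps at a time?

Let f(n) be the number of climbs. Removing the last move (1 or 2 steps) gives f(n) = f(n-1) + f(n-2); base cases f(1)=1, f(2)=2.
Computing successive values: f(1)=1, f(2)=2, f(3)=3, f(4)=5, f(5)=8, f(6)=13, f(7)=21, f(8)=34, f(9)=55, f(10)=89, f(11)=144, f(12)=233, f(13)=377, f(14)=610, f(15)=987, f(16)=1597, f(17)=2584, f(18)=4181, f(19)=6765, f(20)=10946, f(21)=17711, f(22)=28657, f(23)=46368, f(24)=75025, f(25)=121393, f(26)=196418, f(27)=317811, f(28)=514229, f(29)=832040, f(30)=1346269, f(31)=2178309, f(32)=3524578, f(33)=5702887, f(34)=9227465, f(35)=14930352, f(36)=24157817, f(37)=39088169.

Final answer: 39088169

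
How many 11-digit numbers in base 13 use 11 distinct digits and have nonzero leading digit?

First digit: 12 (nonzero). Second: 12 (not first). Third: 11, etc.
Total: 12 x 12 x 11 x 10 x 9 x 8 x 7 x 6 x 5 x 4 x 3.

Final answer: 2874009600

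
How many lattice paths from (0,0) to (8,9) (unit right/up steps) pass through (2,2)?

Paths (0,0)->(2,2): C(4,2) = 6.
Paths (2,2)->(8,9): C(13,7) = 1716.
By multiplication principle: 6 x 1716.

Final answer: 10296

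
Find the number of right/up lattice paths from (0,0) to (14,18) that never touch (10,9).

Total paths to (14,18): C(32,18) = 471435600.
Paths through (10,9): C(19,9) x C(13,9) = 66050270.
Avoiding (10,9): 471435600 - 66050270.

Final answer: 405385330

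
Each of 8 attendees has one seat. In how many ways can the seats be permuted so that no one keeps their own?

Use the recurrence D(n) = (n-1)(D(n-1) + D(n-2)) with D(0)=1, D(1)=0.
D(2) = 1 x (0 + 1) = 1
D(3) = 2 x (1 + 0) = 2
D(4) = 3 x (2 + 1) = 9
D(5) = 4 x (9 + 2) = 44
D(6) = 5 x (44 + 9) = 265
D(7) = 6 x (265 + 44) = 1854
D(8) = 7 x (D(7) + D(6)) = 7 x (1854 + 265)

Final answer: D(8) = 14833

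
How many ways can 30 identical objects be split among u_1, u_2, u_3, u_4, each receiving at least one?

Substitute u'_i = u_i - 1 (so u'_i >= 0). Then sum u'_i = 30 - 4 = 26.
Stars and bars: C(26+4-1, 4-1) = C(29,3).

Final answer: C(29,3) = 3654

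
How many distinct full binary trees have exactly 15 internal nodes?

This is a standard Catalan-number count: the answer is C_n. Here n = 15.
Using C_0 = 1 and C_(k+1) = C_k x 2(2k+1)/(k+2), build up term by term: C_1=1, C_2=2, C_3=5, C_4=14, C_5=42, C_6=132, C_7=429, C_8=1430, C_9=4862, C_10=16796, C_11=58786, C_12=208012, C_13=742900, C_14=2674440, C_15=9694845.

Final answer: C_{15} = 9694845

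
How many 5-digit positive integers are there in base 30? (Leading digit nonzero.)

These are the integers in [30^4, 30^5), so the count is 30^5 - 30^4 = 29 x 30^4.

Final answer: 23490000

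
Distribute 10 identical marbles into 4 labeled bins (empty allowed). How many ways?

Stars and bars: C(n+k-1, k-1) = C(13,3).

Final answer: C(13,3) = 286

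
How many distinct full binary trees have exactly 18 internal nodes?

This is counted by the nth Catalan number C_n. Here n = 18.
C_n = C(2n,n)/(n+1), so C_{18} = C(36,18)/19 = 9075135300/19.

Final answer: C_{18} = 477638700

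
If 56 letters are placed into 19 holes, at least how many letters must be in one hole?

By the pigeonhole principle: ceiling(56/19).

Final answer: 3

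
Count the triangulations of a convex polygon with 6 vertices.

This is a standard Catalan-number count: the answer is C_n. Here n = 6 - 2 = 4.
C_n = C(2n,n) - C(2n,n+1), so C_{4} = C(8,4) - C(8,5) = 70 - 56.

Final answer: C_{4} = 14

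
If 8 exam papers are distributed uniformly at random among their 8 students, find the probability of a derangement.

D(n) = (n-1)(D(n-1) + D(n-2)), D(0)=1, D(1)=0.
Building up: D(2)=1, D(3)=2, D(4)=9, D(5)=44, D(6)=265, D(7)=1854, D(8)=14833.
Total arrangements: 8! = 40320.
Probability = D(8)/8! = 2119/5760.

Final answer: D(8)/8! = 14833/40320 = 0.367882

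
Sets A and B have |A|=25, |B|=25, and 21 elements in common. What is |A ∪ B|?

|A union B| = |A| + |B| - |A intersect B| = 25 + 25 - 21.

Final answer: 29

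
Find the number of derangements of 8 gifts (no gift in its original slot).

Use the recurrence D(n) = (n-1)(D(n-1) + D(n-2)) with D(0)=1, D(1)=0.
D(2) = 1 x (0 + 1) = 1
D(3) = 2 x (1 + 0) = 2
D(4) = 3 x (2 + 1) = 9
D(5) = 4 x (9 + 2) = 44
D(6) = 5 x (44 + 9) = 265
D(7) = 6 x (265 + 44) = 1854
D(8) = 7 x (D(7) + D(6)) = 7 x (1854 + 265)

Final answer: D(8) = 14833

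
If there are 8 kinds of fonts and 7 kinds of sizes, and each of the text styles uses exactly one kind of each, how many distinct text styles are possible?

By the multiplication principle: 8 x 7.

Final answer: 56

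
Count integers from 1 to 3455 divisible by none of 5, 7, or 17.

|div by 5|=691, |div by 7|=493, |div by 17|=203.
|div by 5&7|=98, |div by 5&17|=40, |div by 7&17|=29, |div by all|=5.
By inclusion-exclusion, divisible by at least one: 691+493+203-98-40-29+5 = 1225.
Not divisible by any: 3455 - 1225.

Final answer: 2230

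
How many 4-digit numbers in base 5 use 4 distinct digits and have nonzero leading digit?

First digit: 4 (nonzero). Second: 4 (not first). Third: 3, etc.
Total: 4 x 4 x 3 x 2.

Final answer: 96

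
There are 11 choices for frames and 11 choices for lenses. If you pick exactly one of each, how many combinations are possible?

By the multiplication principle: 11 x 11.

Final answer: 121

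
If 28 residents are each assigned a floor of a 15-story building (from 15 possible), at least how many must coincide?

There are 15 possible values for floor of a 15-story building. With 28 residents and 15 categories, by pigeonhole: ceiling(28/15).

Final answer: 2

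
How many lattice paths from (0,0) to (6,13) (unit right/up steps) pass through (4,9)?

Paths (0,0)->(4,9): C(13,9) = 715.
Paths (4,9)->(6,13): C(6,4) = 15.
By multiplication principle: 715 x 15.

Final answer: 10725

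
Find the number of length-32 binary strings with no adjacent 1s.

Let a(n) count valid strings. If the last bit is 0 the prefix is any valid string of length n-1; if it is 1 the string must end in 01 with a valid prefix of length n-2. So a(n) = a(n-1) + a(n-2), a(1)=2, a(2)=3.
Computing successive values: a(1)=2, a(2)=3, a(3)=5, a(4)=8, a(5)=13, a(6)=21, a(7)=34, a(8)=55, a(9)=89, a(10)=144, a(11)=233, a(12)=377, a(13)=610, a(14)=987, a(15)=1597, a(16)=2584, a(17)=4181, a(18)=6765, a(19)=10946, a(20)=17711, a(21)=28657, a(22)=46368, a(23)=75025, a(24)=121393, a(25)=196418, a(26)=317811, a(27)=514229, a(28)=832040, a(29)=1346269, a(30)=2178309, a(31)=3524578, a(32)=5702887.

Final answer: 5702887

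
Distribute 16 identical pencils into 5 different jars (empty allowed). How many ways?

Stars and bars: C(n+k-1, k-1) = C(20,4).

Final answer: C(20,4) = 4845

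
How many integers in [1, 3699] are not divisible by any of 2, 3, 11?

|div by 2|=1849, |div by 3|=1233, |div by 11|=336.
|div by 2&3|=616, |div by 2&11|=168, |div by 3&11|=112, |div by all|=56.
By inclusion-exclusion, divisible by at least one: 1849+1233+336-616-168-112+56 = 2578.
Not divisible by any: 3699 - 2578.

Final answer: 1121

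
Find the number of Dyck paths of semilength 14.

Total monotonic paths to (14,14): C(28,14) = 40116600.
A path is bad iff it touches y = x + 1; reflecting its initial segment maps bad paths bijectively onto all paths to (13,15), of which there are C(28,15) = 37442160.
Valid Dyck paths: 40116600 - 37442160.
(These counts are the Catalan numbers.)

Final answer: C_{14} = 2674440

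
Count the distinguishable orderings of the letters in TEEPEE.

Letters (E:4, P:1, T:1). Total letters: 6.
Permutations = 6!/(4!).

Final answer: 30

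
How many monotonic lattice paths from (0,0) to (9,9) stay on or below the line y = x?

Total monotonic paths to (9,9): C(18,9) = 48620.
By the reflection principle, paths that go above the diagonal number C(18,10) = 43758.
Valid Dyck paths: 48620 - 43758.
(This is the Catalan number C_{9}.)

Final answer: C_{9} = 4862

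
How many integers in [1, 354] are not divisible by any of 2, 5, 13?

|div by 2|=177, |div by 5|=70, |div by 13|=27.
|div by 2&5|=35, |div by 2&13|=13, |div by 5&13|=5, |div by all|=2.
By inclusion-exclusion, divisible by at least one: 177+70+27-35-13-5+2 = 223.
Not divisible by any: 354 - 223.

Final answer: 131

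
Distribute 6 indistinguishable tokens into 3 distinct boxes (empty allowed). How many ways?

Stars and bars: C(n+k-1, k-1) = C(8,2).

Final answer: C(8,2) = 28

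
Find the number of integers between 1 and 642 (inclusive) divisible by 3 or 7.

Multiples of 3: 214. Multiples of 7: 91. Of both (lcm=21): 30.
By inclusion-exclusion: 214 + 91 - 30.

Final answer: 275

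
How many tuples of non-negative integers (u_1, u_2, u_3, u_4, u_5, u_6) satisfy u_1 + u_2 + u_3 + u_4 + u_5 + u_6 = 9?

Stars and bars with 9 stars and 5 bars:
C(9+6-1, 6-1) = C(14,5).

Final answer: C(14,5) = 2002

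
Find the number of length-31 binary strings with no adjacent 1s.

Let a(n) count valid strings. If the last bit is 0 the prefix is any valid string of length n-1; if it is 1 the string must end in 01 with a valid prefix of length n-2. So a(n) = a(n-1) + a(n-2), a(1)=2, a(2)=3.
Iterating the recurrence: a(1)=2, a(2)=3, a(3)=5, a(4)=8, a(5)=13, a(6)=21, a(7)=34, a(8)=55, a(9)=89, a(10)=144, a(11)=233, a(12)=377, a(13)=610, a(14)=987, a(15)=1597, a(16)=2584, a(17)=4181, a(18)=6765, a(19)=10946, a(20)=17711, a(21)=28657, a(22)=46368, a(23)=75025, a(24)=121393, a(25)=196418, a(26)=317811, a(27)=514229, a(28)=832040, a(29)=1346269, a(30)=2178309, a(31)=3524578.

Final answer: 3524578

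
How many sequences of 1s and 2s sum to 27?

Let f(n) be the number of climbs. Removing the last move (1 or 2 steps) gives f(n) = f(n-1) + f(n-2); base cases f(1)=1, f(2)=2.
Iterating the recurrence: f(1)=1, f(2)=2, f(3)=3, f(4)=5, f(5)=8, f(6)=13, f(7)=21, f(8)=34, f(9)=55, f(10)=89, f(11)=144, f(12)=233, f(13)=377, f(14)=610, f(15)=987, f(16)=1597, f(17)=2584, f(18)=4181, f(19)=6765, f(20)=10946, f(21)=17711, f(22)=28657, f(23)=46368, f(24)=75025, f(25)=121393, f(26)=196418, f(27)=317811.

Final answer: 317811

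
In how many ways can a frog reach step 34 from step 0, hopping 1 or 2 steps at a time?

Condition on the final move: it is a 1-step (f(n-1) ways to get there) or a 2-step (f(n-2) ways), so f(n) = f(n-1) + f(n-2), with f(1)=1, f(2)=2.
Iterating the recurrence: f(1)=1, f(2)=2, f(3)=3, f(4)=5, f(5)=8, f(6)=13, f(7)=21, f(8)=34, f(9)=55, f(10)=89, f(11)=144, f(12)=233, f(13)=377, f(14)=610, f(15)=987, f(16)=1597, f(17)=2584, f(18)=4181, f(19)=6765, f(20)=10946, f(21)=17711, f(22)=28657, f(23)=46368, f(24)=75025, f(25)=121393, f(26)=196418, f(27)=317811, f(28)=514229, f(29)=832040, f(30)=1346269, f(31)=2178309, f(32)=3524578, f(33)=5702887, f(34)=9227465.

Final answer: 9227465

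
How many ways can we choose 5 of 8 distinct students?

C(8,5) = 8!/(5! x (8-5)!).

Final answer: C(8,5) = 56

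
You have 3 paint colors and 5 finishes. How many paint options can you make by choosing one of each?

By the multiplication principle: 3 x 5.

Final answer: 15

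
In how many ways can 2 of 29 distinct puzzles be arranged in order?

P(29,2) = 29!/(29-2)! = 29!/27!.

Final answer: P(29,2) = 812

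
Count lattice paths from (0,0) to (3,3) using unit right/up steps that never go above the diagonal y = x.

Total monotonic paths to (3,3): C(6,3) = 20.
A path is bad iff it touches y = x + 1; reflecting its initial segment maps bad paths bijectively onto all paths to (2,4), of which there are C(6,4) = 15.
Valid Dyck paths: 20 - 15.
(This is the Catalan number C_{3}.)

Final answer: C_{3} = 5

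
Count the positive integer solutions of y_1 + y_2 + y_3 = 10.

Substitute y'_i = y_i - 1 (so y'_i >= 0). Then sum y'_i = 10 - 3 = 7.
Stars and bars: C(7+3-1, 3-1) = C(9,2).

Final answer: C(9,2) = 36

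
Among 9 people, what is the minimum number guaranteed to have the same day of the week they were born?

There are 7 possible values for day of the week they were born. With 9 people and 7 categories, by pigeonhole: ceiling(9/7).

Final answer: 2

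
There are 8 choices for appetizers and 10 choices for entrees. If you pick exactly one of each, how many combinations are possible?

By the multiplication principle: 8 x 10.

Final answer: 80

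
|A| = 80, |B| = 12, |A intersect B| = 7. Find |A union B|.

|A union B| = |A| + |B| - |A intersect B| = 80 + 12 - 7.

Final answer: 85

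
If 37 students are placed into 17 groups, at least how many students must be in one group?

By the pigeonhole principle: ceiling(37/17).

Final answer: 3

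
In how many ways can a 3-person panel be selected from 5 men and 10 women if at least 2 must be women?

Sum over valid woman counts:
C(10,2)C(5,1) = 225
C(10,3)C(5,0) = 120
Total: 225 + 120.

Final answer: 345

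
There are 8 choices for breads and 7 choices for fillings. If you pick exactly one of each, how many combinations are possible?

By the multiplication principle: 8 x 7.

Final answer: 56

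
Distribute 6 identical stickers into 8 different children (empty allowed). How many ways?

Stars and bars: C(n+k-1, k-1) = C(13,7).

Final answer: C(13,7) = 1716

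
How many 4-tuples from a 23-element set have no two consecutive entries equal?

First character: 23 choices. Each subsequent: 22 choices (must differ from the previous one).
Total: 23 x 22^3.

Final answer: 23 x 22^{3} = 244904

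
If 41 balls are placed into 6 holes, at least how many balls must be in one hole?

By the pigeonhole principle: ceiling(41/6).

Final answer: 7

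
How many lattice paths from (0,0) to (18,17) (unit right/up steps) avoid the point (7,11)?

Total paths to (18,17): C(35,17) = 4537567650.
Paths through (7,11): C(18,11) x C(17,6) = 393853824.
Avoiding (7,11): 4537567650 - 393853824.

Final answer: 4143713826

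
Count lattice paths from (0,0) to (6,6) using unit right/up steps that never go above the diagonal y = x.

Total monotonic paths to (6,6): C(12,6) = 924.
A path is bad iff it touches y = x + 1; reflecting its initial segment maps bad paths bijectively onto all paths to (5,7), of which there are C(12,7) = 792.
Valid Dyck paths: 924 - 792.
(Equivalently, C_{6} = C(12,6)/7 = 924/7.)

Final answer: C_{6} = 132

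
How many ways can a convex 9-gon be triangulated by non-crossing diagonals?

The structures are counted by the Catalan number C_n. Here n = 9 - 2 = 7.
Using C_0 = 1 and C_(k+1) = C_k x 2(2k+1)/(k+2), build up term by term: C_1=1, C_2=2, C_3=5, C_4=14, C_5=42, C_6=132, C_7=429.

Final answer: C_{7} = 429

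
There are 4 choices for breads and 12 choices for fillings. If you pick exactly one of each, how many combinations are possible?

By the multiplication principle: 4 x 12.

Final answer: 48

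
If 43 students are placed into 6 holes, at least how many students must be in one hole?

By the pigeonhole principle: ceiling(43/6).

Final answer: 8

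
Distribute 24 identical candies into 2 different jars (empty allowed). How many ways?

Stars and bars: C(n+k-1, k-1) = C(25,1).

Final answer: C(25,1) = 25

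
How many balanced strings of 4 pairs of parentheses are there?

This is a standard Catalan-number count: the answer is C_n. Here n = 4 (pairs).
Using C_0 = 1 and C_(k+1) = C_k x 2(2k+1)/(k+2), build up term by term: C_1=1, C_2=2, C_3=5, C_4=14.

Final answer: C_{4} = 14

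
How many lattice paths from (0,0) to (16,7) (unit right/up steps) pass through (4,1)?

Paths (0,0)->(4,1): C(5,1) = 5.
Paths (4,1)->(16,7): C(18,6) = 18564.
By multiplication principle: 5 x 18564.

Final answer: 92820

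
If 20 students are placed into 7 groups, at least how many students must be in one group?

By the pigeonhole principle: ceiling(20/7).

Final answer: 3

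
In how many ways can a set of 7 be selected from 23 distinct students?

C(23,7) = 23!/(7! x (23-7)!).

Final answer: C(23,7) = 245157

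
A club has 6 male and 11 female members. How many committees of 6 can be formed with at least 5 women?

Sum over valid woman counts:
C(11,5)C(6,1) = 2772
C(11,6)C(6,0) = 462
Total: 2772 + 462.

Final answer: 3234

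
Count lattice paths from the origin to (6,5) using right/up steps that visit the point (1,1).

Paths (0,0)->(1,1): C(2,1) = 2.
Paths (1,1)->(6,5): C(9,4) = 126.
By multiplication principle: 2 x 126.

Final answer: 252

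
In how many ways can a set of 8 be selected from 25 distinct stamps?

C(25,8) = 25!/(8! x 17!).

Final answer: \binom{25}{8} = 1081575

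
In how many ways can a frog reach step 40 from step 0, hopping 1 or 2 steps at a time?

Condition on the final move: it is a 1-step (f(n-1) ways to get there) or a 2-step (f(n-2) ways), so f(n) = f(n-1) + f(n-2), with f(1)=1, f(2)=2.
Computing successive values: f(1)=1, f(2)=2, f(3)=3, f(4)=5, f(5)=8, f(6)=13, f(7)=21, f(8)=34, f(9)=55, f(10)=89, f(11)=144, f(12)=233, f(13)=377, f(14)=610, f(15)=987, f(16)=1597, f(17)=2584, f(18)=4181, f(19)=6765, f(20)=10946, f(21)=17711, f(22)=28657, f(23)=46368, f(24)=75025, f(25)=121393, f(26)=196418, f(27)=317811, f(28)=514229, f(29)=832040, f(30)=1346269, f(31)=2178309, f(32)=3524578, f(33)=5702887, f(34)=9227465, f(35)=14930352, f(36)=24157817, f(37)=39088169, f(38)=63245986, f(39)=102334155, f(40)=165580141.

Final answer: 165580141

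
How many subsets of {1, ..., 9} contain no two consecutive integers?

Condition on whether n belongs to the subset: if not, any valid subset of {1, ..., n-1} works (a(n-1)); if so, n-1 is excluded and the rest is a valid subset of {1, ..., n-2} (a(n-2)). Hence a(n) = a(n-1) + a(n-2), a(1)=2, a(2)=3.
Building up term by term: a(1)=2, a(2)=3, a(3)=5, a(4)=8, a(5)=13, a(6)=21, a(7)=34, a(8)=55, a(9)=89.

Final answer: 89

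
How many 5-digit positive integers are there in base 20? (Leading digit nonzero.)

Leading digit: 19 options (nonzero). Other 4 digit(s): 20 options each.
Total: 19 x 20^4.

Final answer: 3040000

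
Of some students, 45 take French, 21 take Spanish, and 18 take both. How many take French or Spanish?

|A union B| = |A| + |B| - |A intersect B| = 45 + 21 - 18.

Final answer: 48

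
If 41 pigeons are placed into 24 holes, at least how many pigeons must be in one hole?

By the pigeonhole principle: ceiling(41/24).

Final answer: 2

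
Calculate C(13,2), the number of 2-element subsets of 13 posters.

C(13,2) = 13!/(2! x (13-2)!).

Final answer: C(13,2) = 78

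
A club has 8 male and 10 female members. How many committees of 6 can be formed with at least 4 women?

Sum over valid woman counts:
C(10,4)C(8,2) = 5880
C(10,5)C(8,1) = 2016
C(10,6)C(8,0) = 210
Total: 5880 + 2016 + 210.

Final answer: 8106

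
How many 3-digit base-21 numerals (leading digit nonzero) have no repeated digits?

First digit: 20 (nonzero). Second: 20 (not first). Third: 19, etc.
Total: 20 x 20 x 19.

Final answer: 7600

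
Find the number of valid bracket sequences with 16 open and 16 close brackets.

The structures are counted by the Catalan number C_n. Here n = 16 (pairs).
C_n = C(2n,n)/(n+1), so C_{16} = C(32,16)/17 = 601080390/17.

Final answer: C_{16} = 35357670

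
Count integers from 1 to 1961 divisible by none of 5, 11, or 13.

|div by 5|=392, |div by 11|=178, |div by 13|=150.
|div by 5&11|=35, |div by 5&13|=30, |div by 11&13|=13, |div by all|=2.
By inclusion-exclusion, divisible by at least one: 392+178+150-35-30-13+2 = 644.
Not divisible by any: 1961 - 644.

Final answer: 1317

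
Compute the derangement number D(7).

D(n) = (n-1)(D(n-1) + D(n-2)), D(0)=1, D(1)=0.
Building up: D(2)=1, D(3)=2, D(4)=9, D(5)=44, D(6)=265.
D(7) = 6 x (D(6) + D(5)) = 6 x (265 + 44).

Final answer: D(7) = 1854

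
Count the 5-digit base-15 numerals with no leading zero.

In base 15, the leading digit has 14 choices (1..14); each of the remaining 4 digits has 15 choices.
Total: 14 x 15^4.

Final answer: 708750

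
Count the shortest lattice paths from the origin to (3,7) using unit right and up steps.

Each path has 3 right steps and 7 up steps in some order (10 steps total).
Choose which 7 of the 10 steps are up: C(10,7).

Final answer: C(10,7) = 120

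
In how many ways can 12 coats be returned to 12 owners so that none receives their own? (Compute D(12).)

D(n) = (n-1)(D(n-1) + D(n-2)), D(0)=1, D(1)=0.
D(2) = 1 x (0 + 1) = 1
D(3) = 2 x (1 + 0) = 2
D(4) = 3 x (2 + 1) = 9
D(5) = 4 x (9 + 2) = 44
D(6) = 5 x (44 + 9) = 265
D(7) = 6 x (265 + 44) = 1854
D(8) = 7 x (1854 + 265) = 14833
D(9) = 8 x (14833 + 1854) = 133496
D(10) = 9 x (133496 + 14833) = 1334961
D(11) = 10 x (1334961 + 133496) = 14684570
D(12) = 11 x (D(11) + D(10)) = 11 x (14684570 + 1334961)

Final answer: D(12) = 176214841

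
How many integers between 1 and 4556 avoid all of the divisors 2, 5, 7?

|div by 2|=2278, |div by 5|=911, |div by 7|=650.
|div by 2&5|=455, |div by 2&7|=325, |div by 5&7|=130, |div by all|=65.
By inclusion-exclusion, divisible by at least one: 2278+911+650-455-325-130+65 = 2994.
Not divisible by any: 4556 - 2994.

Final answer: 1562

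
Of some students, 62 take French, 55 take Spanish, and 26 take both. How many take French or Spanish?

|A union B| = |A| + |B| - |A intersect B| = 62 + 55 - 26.

Final answer: 91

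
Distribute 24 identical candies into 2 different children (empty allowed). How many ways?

Stars and bars: C(n+k-1, k-1) = C(25,1).

Final answer: C(25,1) = 25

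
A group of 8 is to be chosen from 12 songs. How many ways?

C(12,8) = 12!/(8! x 4!).

Final answer: \binom{12}{8} = 495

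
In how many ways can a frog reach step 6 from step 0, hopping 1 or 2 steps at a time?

Let f(n) count the ways. The last step is size 1 or 2, so f(n) = f(n-1) + f(n-2) with f(1)=1, f(2)=2.
Computing successive values: f(1)=1, f(2)=2, f(3)=3, f(4)=5, f(5)=8, f(6)=13.

Final answer: 13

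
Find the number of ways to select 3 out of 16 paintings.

C(16,3) = 16!/(3! x (16-3)!).

Final answer: C(16,3) = 560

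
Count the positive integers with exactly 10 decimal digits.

These are the integers in [10^9, 10^10), so the count is 10^10 - 10^9 = 9 x 10^9.

Final answer: 9000000000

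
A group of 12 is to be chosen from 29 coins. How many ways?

C(29,12) = 29!/(12! x 17!).

Final answer: \binom{29}{12} = 51895935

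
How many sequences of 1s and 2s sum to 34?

Let f(n) count the ways. The last step is size 1 or 2, so f(n) = f(n-1) + f(n-2) with f(1)=1, f(2)=2.
Building up term by term: f(1)=1, f(2)=2, f(3)=3, f(4)=5, f(5)=8, f(6)=13, f(7)=21, f(8)=34, f(9)=55, f(10)=89, f(11)=144, f(12)=233, f(13)=377, f(14)=610, f(15)=987, f(16)=1597, f(17)=2584, f(18)=4181, f(19)=6765, f(20)=10946, f(21)=17711, f(22)=28657, f(23)=46368, f(24)=75025, f(25)=121393, f(26)=196418, f(27)=317811, f(28)=514229, f(29)=832040, f(30)=1346269, f(31)=2178309, f(32)=3524578, f(33)=5702887, f(34)=9227465.

Final answer: 9227465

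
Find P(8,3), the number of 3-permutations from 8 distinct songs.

P(8,3) = 8!/(8-3)! = 8!/5!.

Final answer: P(8,3) = 336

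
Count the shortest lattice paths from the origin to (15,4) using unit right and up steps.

Each path has 15 right steps and 4 up steps in some order (19 steps total).
Choose which 4 of the 19 steps are up: C(19,4).

Final answer: C(19,4) = 3876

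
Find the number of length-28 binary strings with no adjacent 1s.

Classify by the final bit: ...0 gives a(n-1) strings, ...01 gives a(n-2) strings. Thus a(n) = a(n-1) + a(n-2) with a(1)=2, a(2)=3.
Building up term by term: a(1)=2, a(2)=3, a(3)=5, a(4)=8, a(5)=13, a(6)=21, a(7)=34, a(8)=55, a(9)=89, a(10)=144, a(11)=233, a(12)=377, a(13)=610, a(14)=987, a(15)=1597, a(16)=2584, a(17)=4181, a(18)=6765, a(19)=10946, a(20)=17711, a(21)=28657, a(22)=46368, a(23)=75025, a(24)=121393, a(25)=196418, a(26)=317811, a(27)=514229, a(28)=832040.

Final answer: 832040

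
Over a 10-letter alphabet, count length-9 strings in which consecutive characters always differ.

Let g(n) count such strings. g(1) = 10, and each valid string of length n-1 extends in 9 ways (any symbol but the last), so g(n) = 9 g(n-1).
Total: g(9) = 10 x 9^8.

Final answer: 10 x 9^{8} = 430467210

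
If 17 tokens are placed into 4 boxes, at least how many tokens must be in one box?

By the pigeonhole principle: ceiling(17/4).

Final answer: 5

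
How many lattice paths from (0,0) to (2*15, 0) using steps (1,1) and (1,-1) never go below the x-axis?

Total monotonic paths to (15,15): C(30,15) = 155117520.
By the reflection principle, paths that go above the diagonal number C(30,16) = 145422675.
Valid Dyck paths: 155117520 - 145422675.
(Check: C(30,15) - C(30,16) = C(30,15)/16, the Catalan number C_{15}.)

Final answer: C_{15} = 9694845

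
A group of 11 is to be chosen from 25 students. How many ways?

C(25,11) = 25!/(11! x 14!).

Final answer: \binom{25}{11} = 4457400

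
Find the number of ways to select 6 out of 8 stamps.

C(8,6) = 8!/(6! x 2!).

Final answer: \binom{8}{6} = 28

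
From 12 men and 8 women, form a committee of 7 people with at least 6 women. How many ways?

Sum over valid woman counts:
C(8,6)C(12,1) = 336
C(8,7)C(12,0) = 8
Total: 336 + 8.

Final answer: 344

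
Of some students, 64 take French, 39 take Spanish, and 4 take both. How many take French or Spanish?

|A union B| = |A| + |B| - |A intersect B| = 64 + 39 - 4.

Final answer: 99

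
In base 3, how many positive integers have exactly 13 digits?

In base 3, the leading digit has 2 choices (1..2); each of the remaining 12 digits has 3 choices.
Total: 2 x 3^12.

Final answer: 1062882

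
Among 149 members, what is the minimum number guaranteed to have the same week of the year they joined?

There are 52 possible values for week of the year they joined. With 149 members and 52 categories, by pigeonhole: ceiling(149/52).

Final answer: 3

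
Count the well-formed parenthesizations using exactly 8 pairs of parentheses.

This is counted by the nth Catalan number C_n. Here n = 8 (pairs).
Using C_0 = 1 and C_(k+1) = C_k x 2(2k+1)/(k+2), build up term by term: C_1=1, C_2=2, C_3=5, C_4=14, C_5=42, C_6=132, C_7=429, C_8=1430.

Final answer: C_{8} = 1430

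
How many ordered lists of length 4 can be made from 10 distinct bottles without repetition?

P(10,4) = 10!/(10-4)! = 10!/6!.

Final answer: P(10,4) = 5040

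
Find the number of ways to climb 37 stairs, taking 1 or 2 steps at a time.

Condition on the final move: it is a 1-step (f(n-1) ways to get there) or a 2-step (f(n-2) ways), so f(n) = f(n-1) + f(n-2), with f(1)=1, f(2)=2.
Iterating the recurrence: f(1)=1, f(2)=2, f(3)=3, f(4)=5, f(5)=8, f(6)=13, f(7)=21, f(8)=34, f(9)=55, f(10)=89, f(11)=144, f(12)=233, f(13)=377, f(14)=610, f(15)=987, f(16)=1597, f(17)=2584, f(18)=4181, f(19)=6765, f(20)=10946, f(21)=17711, f(22)=28657, f(23)=46368, f(24)=75025, f(25)=121393, f(26)=196418, f(27)=317811, f(28)=514229, f(29)=832040, f(30)=1346269, f(31)=2178309, f(32)=3524578, f(33)=5702887, f(34)=9227465, f(35)=14930352, f(36)=24157817, f(37)=39088169.

Final answer: 39088169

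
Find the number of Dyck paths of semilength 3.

Total monotonic paths to (3,3): C(6,3) = 20.
Reflecting each bad path at its first crossing gives a bijection with paths to (2,4): C(6,4) = 15.
Valid Dyck paths: 20 - 15.
(Check: C(6,3) - C(6,4) = C(6,3)/4, the Catalan number C_{3}.)

Final answer: C_{3} = 5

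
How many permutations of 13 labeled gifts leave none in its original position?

D(n) = (n-1)(D(n-1) + D(n-2)), D(0)=1, D(1)=0.
D(2) = 1 x (0 + 1) = 1
D(3) = 2 x (1 + 0) = 2
D(4) = 3 x (2 + 1) = 9
D(5) = 4 x (9 + 2) = 44
D(6) = 5 x (44 + 9) = 265
D(7) = 6 x (265 + 44) = 1854
D(8) = 7 x (1854 + 265) = 14833
D(9) = 8 x (14833 + 1854) = 133496
D(10) = 9 x (133496 + 14833) = 1334961
D(11) = 10 x (1334961 + 133496) = 14684570
D(12) = 11 x (14684570 + 1334961) = 176214841
D(13) = 12 x (D(12) + D(11)) = 12 x (176214841 + 14684570)

Final answer: D(13) = 2290792932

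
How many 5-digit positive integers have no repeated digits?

First digit: 9 (not 0). Second: 9 (not first). Third: 8, etc.
Total: 9 x 9 x 8 x 7 x 6.

Final answer: 27216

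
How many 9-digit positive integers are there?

The leading digit cannot be 0 (9 options); the other 8 digits can be anything (10 options each).
Total: 9 x 10^8.

Final answer: 900000000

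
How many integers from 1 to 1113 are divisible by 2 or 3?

Multiples of 2: 556. Multiples of 3: 371. Of both (lcm=6): 185.
By inclusion-exclusion: 556 + 371 - 185.

Final answer: 742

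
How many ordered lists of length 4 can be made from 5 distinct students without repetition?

P(5,4) = 5!/(5-4)! = 5!/1!.

Final answer: P(5,4) = 120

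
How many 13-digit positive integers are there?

The leading digit cannot be 0 (9 options); the other 12 digits can be anything (10 options each).
Total: 9 x 10^12.

Final answer: 9000000000000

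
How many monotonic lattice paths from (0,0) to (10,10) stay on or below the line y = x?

Total monotonic paths to (10,10): C(20,10) = 184756.
A path is bad iff it touches y = x + 1; reflecting its initial segment maps bad paths bijectively onto all paths to (9,11), of which there are C(20,11) = 167960.
Valid Dyck paths: 184756 - 167960.
(This is the Catalan number C_{10}.)

Final answer: C_{10} = 16796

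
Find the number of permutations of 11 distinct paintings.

The number of ways to arrange 11 distinct objects is 11!.

Final answer: 11! = 39916800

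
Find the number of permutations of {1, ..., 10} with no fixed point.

Use the recurrence D(n) = (n-1)(D(n-1) + D(n-2)) with D(0)=1, D(1)=0.
D(2) = 1 x (0 + 1) = 1
D(3) = 2 x (1 + 0) = 2
D(4) = 3 x (2 + 1) = 9
D(5) = 4 x (9 + 2) = 44
D(6) = 5 x (44 + 9) = 265
D(7) = 6 x (265 + 44) = 1854
D(8) = 7 x (1854 + 265) = 14833
D(9) = 8 x (14833 + 1854) = 133496
D(10) = 9 x (D(9) + D(8)) = 9 x (133496 + 14833)

Final answer: D(10) = 1334961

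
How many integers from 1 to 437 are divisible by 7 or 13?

Multiples of 7: 62. Multiples of 13: 33. Of both (lcm=91): 4.
By inclusion-exclusion: 62 + 33 - 4.

Final answer: 91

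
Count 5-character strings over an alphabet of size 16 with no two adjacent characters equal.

Let g(n) count such strings. g(1) = 16, and each valid string of length n-1 extends in 15 ways (any symbol but the last), so g(n) = 15 g(n-1).
Total: g(5) = 16 x 15^4.

Final answer: 16 x 15^{4} = 810000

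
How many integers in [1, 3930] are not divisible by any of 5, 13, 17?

|div by 5|=786, |div by 13|=302, |div by 17|=231.
|div by 5&13|=60, |div by 5&17|=46, |div by 13&17|=17, |div by all|=3.
By inclusion-exclusion, divisible by at least one: 786+302+231-60-46-17+3 = 1199.
Not divisible by any: 3930 - 1199.

Final answer: 2731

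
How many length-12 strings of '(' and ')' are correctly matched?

This is counted by the nth Catalan number C_n. Here n = 6 (pairs).
Using C_0 = 1 and C_(k+1) = C_k x 2(2k+1)/(k+2), build up term by term: C_1=1, C_2=2, C_3=5, C_4=14, C_5=42, C_6=132.

Final answer: C_{6} = 132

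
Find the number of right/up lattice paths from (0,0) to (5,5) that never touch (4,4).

Total paths to (5,5): C(10,5) = 252.
Paths through (4,4): C(8,4) x C(2,1) = 140.
Avoiding (4,4): 252 - 140.

Final answer: 112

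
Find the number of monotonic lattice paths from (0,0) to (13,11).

Each path has 13 right steps and 11 up steps in some order (24 steps total).
Choose which 11 of the 24 steps are up: C(24,11).

Final answer: C(24,11) = 2496144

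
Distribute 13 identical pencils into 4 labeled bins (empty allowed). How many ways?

Stars and bars: C(n+k-1, k-1) = C(16,3).

Final answer: C(16,3) = 560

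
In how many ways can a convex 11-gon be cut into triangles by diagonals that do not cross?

The structures are counted by the Catalan number C_n. Here n = 11 - 2 = 9.
Using C_0 = 1 and C_(k+1) = C_k x 2(2k+1)/(k+2), build up term by term: C_1=1, C_2=2, C_3=5, C_4=14, C_5=42, C_6=132, C_7=429, C_8=1430, C_9=4862.

Final answer: C_{9} = 4862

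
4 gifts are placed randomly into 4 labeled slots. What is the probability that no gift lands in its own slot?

D(n) = (n-1)(D(n-1) + D(n-2)), D(0)=1, D(1)=0.
Building up: D(2)=1, D(3)=2, D(4)=9.
Total arrangements: 4! = 24.
Probability = D(4)/4! = 3/8.

Final answer: D(4)/4! = 9/24 = 0.375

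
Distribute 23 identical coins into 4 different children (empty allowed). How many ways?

Stars and bars: C(n+k-1, k-1) = C(26,3).

Final answer: C(26,3) = 2600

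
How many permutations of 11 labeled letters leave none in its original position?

Derangements satisfy D(n) = (n-1)(D(n-1) + D(n-2)), starting from D(0)=1, D(1)=0.
D(2) = 1 x (0 + 1) = 1
D(3) = 2 x (1 + 0) = 2
D(4) = 3 x (2 + 1) = 9
D(5) = 4 x (9 + 2) = 44
D(6) = 5 x (44 + 9) = 265
D(7) = 6 x (265 + 44) = 1854
D(8) = 7 x (1854 + 265) = 14833
D(9) = 8 x (14833 + 1854) = 133496
D(10) = 9 x (133496 + 14833) = 1334961
D(11) = 10 x (D(10) + D(9)) = 10 x (1334961 + 133496)

Final answer: D(11) = 14684570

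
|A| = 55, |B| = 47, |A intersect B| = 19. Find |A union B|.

|A union B| = |A| + |B| - |A intersect B| = 55 + 47 - 19.

Final answer: 83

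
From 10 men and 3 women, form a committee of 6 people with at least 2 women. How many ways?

Sum over valid woman counts:
C(3,2)C(10,4) = 630
C(3,3)C(10,3) = 120
Total: 630 + 120.

Final answer: 750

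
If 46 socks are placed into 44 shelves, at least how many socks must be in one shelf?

By the pigeonhole principle: ceiling(46/44).

Final answer: 2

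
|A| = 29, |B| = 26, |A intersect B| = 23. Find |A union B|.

|A union B| = |A| + |B| - |A intersect B| = 29 + 26 - 23.

Final answer: 32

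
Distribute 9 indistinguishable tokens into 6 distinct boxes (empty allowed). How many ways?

Stars and bars: C(n+k-1, k-1) = C(14,5).

Final answer: C(14,5) = 2002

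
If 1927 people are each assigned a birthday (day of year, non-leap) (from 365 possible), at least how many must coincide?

There are 365 possible values for birthday (day of year, non-leap). With 1927 people and 365 categories, by pigeonhole: ceiling(1927/365).

Final answer: 6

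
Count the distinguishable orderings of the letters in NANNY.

Letters (A:1, N:3, Y:1). Total letters: 5.
Permutations = 5!/(3!).

Final answer: 20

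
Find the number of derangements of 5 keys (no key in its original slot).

D(n) = (n-1)(D(n-1) + D(n-2)), D(0)=1, D(1)=0.
D(2) = 1 x (0 + 1) = 1
D(3) = 2 x (1 + 0) = 2
D(4) = 3 x (2 + 1) = 9
D(5) = 4 x (D(4) + D(3)) = 4 x (9 + 2)

Final answer: D(5) = 44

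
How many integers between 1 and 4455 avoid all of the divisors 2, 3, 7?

|div by 2|=2227, |div by 3|=1485, |div by 7|=636.
|div by 2&3|=742, |div by 2&7|=318, |div by 3&7|=212, |div by all|=106.
By inclusion-exclusion, divisible by at least one: 2227+1485+636-742-318-212+106 = 3182.
Not divisible by any: 4455 - 3182.

Final answer: 1273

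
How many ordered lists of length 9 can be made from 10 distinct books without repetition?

P(10,9) = 10!/(10-9)! = 10!/1!.

Final answer: P(10,9) = 3628800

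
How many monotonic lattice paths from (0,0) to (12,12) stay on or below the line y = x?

Total monotonic paths to (12,12): C(24,12) = 2704156.
A path is bad iff it touches y = x + 1; reflecting its initial segment maps bad paths bijectively onto all paths to (11,13), of which there are C(24,13) = 2496144.
Valid Dyck paths: 2704156 - 2496144.
(This is the Catalan number C_{12}.)

Final answer: C_{12} = 208012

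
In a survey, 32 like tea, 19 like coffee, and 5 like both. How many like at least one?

|A union B| = |A| + |B| - |A intersect B| = 32 + 19 - 5.

Final answer: 46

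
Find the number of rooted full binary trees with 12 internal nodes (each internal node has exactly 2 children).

This is a standard Catalan-number count: the answer is C_n. Here n = 12.
Using C_0 = 1 and C_(k+1) = C_k x 2(2k+1)/(k+2), build up term by term: C_1=1, C_2=2, C_3=5, C_4=14, C_5=42, C_6=132, C_7=429, C_8=1430, C_9=4862, C_10=16796, C_11=58786, C_12=208012.

Final answer: C_{12} = 208012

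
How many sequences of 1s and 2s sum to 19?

Condition on the final move: it is a 1-step (f(n-1) ways to get there) or a 2-step (f(n-2) ways), so f(n) = f(n-1) + f(n-2), with f(1)=1, f(2)=2.
Iterating the recurrence: f(1)=1, f(2)=2, f(3)=3, f(4)=5, f(5)=8, f(6)=13, f(7)=21, f(8)=34, f(9)=55, f(10)=89, f(11)=144, f(12)=233, f(13)=377, f(14)=610, f(15)=987, f(16)=1597, f(17)=2584, f(18)=4181, f(19)=6765.

Final answer: 6765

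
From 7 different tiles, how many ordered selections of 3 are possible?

P(7,3) = 7!/(7-3)! = 7!/4!.

Final answer: P(7,3) = 210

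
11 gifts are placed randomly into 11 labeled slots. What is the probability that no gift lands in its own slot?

Use the recurrence D(n) = (n-1)(D(n-1) + D(n-2)) with D(0)=1, D(1)=0.
Building up: D(2)=1, D(3)=2, D(4)=9, D(5)=44, D(6)=265, D(7)=1854, D(8)=14833, D(9)=133496, D(10)=1334961, D(11)=14684570.
Total arrangements: 11! = 39916800.
Probability = D(11)/11! = 1468457/3991680.

Final answer: D(11)/11! = 14684570/39916800 = 0.367879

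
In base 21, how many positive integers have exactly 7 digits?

In base 21, the leading digit has 20 choices (1..20); each of the remaining 6 digits has 21 choices.
Total: 20 x 21^6.

Final answer: 1715322420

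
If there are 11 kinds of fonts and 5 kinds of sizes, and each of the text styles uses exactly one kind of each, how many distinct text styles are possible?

By the multiplication principle: 11 x 5.

Final answer: 55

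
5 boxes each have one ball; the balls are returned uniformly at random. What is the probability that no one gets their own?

D(n) = (n-1)(D(n-1) + D(n-2)), D(0)=1, D(1)=0.
Building up: D(2)=1, D(3)=2, D(4)=9, D(5)=44.
Total arrangements: 5! = 120.
Probability = D(5)/5! = 11/30.

Final answer: D(5)/5! = 44/120 = 0.366667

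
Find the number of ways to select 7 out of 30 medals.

C(30,7) = 30!/(7! x 23!).

Final answer: \binom{30}{7} = 2035800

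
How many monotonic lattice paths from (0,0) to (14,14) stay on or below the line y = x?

Total monotonic paths to (14,14): C(28,14) = 40116600.
Paths that cross above y=x (reflection bijection): C(28,15) = 37442160.
Valid Dyck paths: 40116600 - 37442160.
(These counts are the Catalan numbers.)

Final answer: C_{14} = 2674440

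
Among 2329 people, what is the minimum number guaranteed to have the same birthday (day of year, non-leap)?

There are 365 possible values for birthday (day of year, non-leap). With 2329 people and 365 categories, by pigeonhole: ceiling(2329/365).

Final answer: 7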